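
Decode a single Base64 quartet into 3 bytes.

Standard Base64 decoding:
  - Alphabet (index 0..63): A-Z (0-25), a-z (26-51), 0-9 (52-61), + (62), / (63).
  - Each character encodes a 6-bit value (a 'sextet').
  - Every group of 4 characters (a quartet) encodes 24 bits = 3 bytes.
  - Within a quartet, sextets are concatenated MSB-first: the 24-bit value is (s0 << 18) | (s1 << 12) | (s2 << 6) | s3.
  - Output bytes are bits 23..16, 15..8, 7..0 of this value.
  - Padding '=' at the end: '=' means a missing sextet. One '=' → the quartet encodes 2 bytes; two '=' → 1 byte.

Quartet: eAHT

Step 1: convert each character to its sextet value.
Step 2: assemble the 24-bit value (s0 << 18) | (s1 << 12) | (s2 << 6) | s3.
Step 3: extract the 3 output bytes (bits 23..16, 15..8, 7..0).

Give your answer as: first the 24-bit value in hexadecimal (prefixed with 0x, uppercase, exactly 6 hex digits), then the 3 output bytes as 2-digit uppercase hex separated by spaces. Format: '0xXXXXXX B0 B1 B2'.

Sextets: e=30, A=0, H=7, T=19
24-bit: (30<<18) | (0<<12) | (7<<6) | 19
      = 0x780000 | 0x000000 | 0x0001C0 | 0x000013
      = 0x7801D3
Bytes: (v>>16)&0xFF=78, (v>>8)&0xFF=01, v&0xFF=D3

Answer: 0x7801D3 78 01 D3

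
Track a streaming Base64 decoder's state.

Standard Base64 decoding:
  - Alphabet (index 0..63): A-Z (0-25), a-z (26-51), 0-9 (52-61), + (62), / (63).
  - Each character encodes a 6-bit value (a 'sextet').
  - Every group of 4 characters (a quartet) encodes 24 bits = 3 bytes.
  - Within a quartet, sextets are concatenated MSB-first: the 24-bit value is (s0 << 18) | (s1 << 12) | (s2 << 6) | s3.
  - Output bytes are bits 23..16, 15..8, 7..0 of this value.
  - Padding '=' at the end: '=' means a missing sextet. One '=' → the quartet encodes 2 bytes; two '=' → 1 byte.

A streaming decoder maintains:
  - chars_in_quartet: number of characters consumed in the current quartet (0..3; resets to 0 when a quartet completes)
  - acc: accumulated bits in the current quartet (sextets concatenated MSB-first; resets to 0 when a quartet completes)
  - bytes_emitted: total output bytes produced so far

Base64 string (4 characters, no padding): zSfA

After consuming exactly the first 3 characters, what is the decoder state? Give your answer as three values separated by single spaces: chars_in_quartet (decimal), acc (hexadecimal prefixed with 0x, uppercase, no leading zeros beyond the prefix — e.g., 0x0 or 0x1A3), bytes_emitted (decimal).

After char 0 ('z'=51): chars_in_quartet=1 acc=0x33 bytes_emitted=0
After char 1 ('S'=18): chars_in_quartet=2 acc=0xCD2 bytes_emitted=0
After char 2 ('f'=31): chars_in_quartet=3 acc=0x3349F bytes_emitted=0

Answer: 3 0x3349F 0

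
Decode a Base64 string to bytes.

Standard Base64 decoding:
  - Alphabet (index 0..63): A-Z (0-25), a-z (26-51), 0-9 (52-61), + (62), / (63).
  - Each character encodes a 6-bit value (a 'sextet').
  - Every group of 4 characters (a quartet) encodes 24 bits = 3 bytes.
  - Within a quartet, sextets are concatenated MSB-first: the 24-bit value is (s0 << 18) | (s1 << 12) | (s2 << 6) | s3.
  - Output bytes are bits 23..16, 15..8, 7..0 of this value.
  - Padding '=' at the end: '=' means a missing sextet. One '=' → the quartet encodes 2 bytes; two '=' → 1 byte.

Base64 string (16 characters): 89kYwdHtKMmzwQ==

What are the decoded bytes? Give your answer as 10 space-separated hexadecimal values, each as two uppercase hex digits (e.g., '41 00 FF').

Answer: F3 D9 18 C1 D1 ED 28 C9 B3 C1

Derivation:
After char 0 ('8'=60): chars_in_quartet=1 acc=0x3C bytes_emitted=0
After char 1 ('9'=61): chars_in_quartet=2 acc=0xF3D bytes_emitted=0
After char 2 ('k'=36): chars_in_quartet=3 acc=0x3CF64 bytes_emitted=0
After char 3 ('Y'=24): chars_in_quartet=4 acc=0xF3D918 -> emit F3 D9 18, reset; bytes_emitted=3
After char 4 ('w'=48): chars_in_quartet=1 acc=0x30 bytes_emitted=3
After char 5 ('d'=29): chars_in_quartet=2 acc=0xC1D bytes_emitted=3
After char 6 ('H'=7): chars_in_quartet=3 acc=0x30747 bytes_emitted=3
After char 7 ('t'=45): chars_in_quartet=4 acc=0xC1D1ED -> emit C1 D1 ED, reset; bytes_emitted=6
After char 8 ('K'=10): chars_in_quartet=1 acc=0xA bytes_emitted=6
After char 9 ('M'=12): chars_in_quartet=2 acc=0x28C bytes_emitted=6
After char 10 ('m'=38): chars_in_quartet=3 acc=0xA326 bytes_emitted=6
After char 11 ('z'=51): chars_in_quartet=4 acc=0x28C9B3 -> emit 28 C9 B3, reset; bytes_emitted=9
After char 12 ('w'=48): chars_in_quartet=1 acc=0x30 bytes_emitted=9
After char 13 ('Q'=16): chars_in_quartet=2 acc=0xC10 bytes_emitted=9
Padding '==': partial quartet acc=0xC10 -> emit C1; bytes_emitted=10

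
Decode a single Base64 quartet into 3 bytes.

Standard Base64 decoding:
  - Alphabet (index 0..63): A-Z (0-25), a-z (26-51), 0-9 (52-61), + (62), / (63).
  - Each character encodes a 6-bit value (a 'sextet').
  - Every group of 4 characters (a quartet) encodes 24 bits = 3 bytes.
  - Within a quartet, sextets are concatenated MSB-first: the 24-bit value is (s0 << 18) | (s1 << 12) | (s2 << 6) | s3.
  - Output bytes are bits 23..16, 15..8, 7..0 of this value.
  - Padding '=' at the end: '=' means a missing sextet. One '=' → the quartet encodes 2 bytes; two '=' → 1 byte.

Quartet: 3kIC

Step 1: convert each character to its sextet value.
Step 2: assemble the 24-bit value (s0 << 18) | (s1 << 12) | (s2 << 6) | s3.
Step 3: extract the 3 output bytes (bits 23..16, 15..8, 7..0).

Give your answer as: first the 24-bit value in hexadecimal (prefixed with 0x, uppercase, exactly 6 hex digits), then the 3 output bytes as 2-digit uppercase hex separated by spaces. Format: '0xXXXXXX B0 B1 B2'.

Answer: 0xDE4202 DE 42 02

Derivation:
Sextets: 3=55, k=36, I=8, C=2
24-bit: (55<<18) | (36<<12) | (8<<6) | 2
      = 0xDC0000 | 0x024000 | 0x000200 | 0x000002
      = 0xDE4202
Bytes: (v>>16)&0xFF=DE, (v>>8)&0xFF=42, v&0xFF=02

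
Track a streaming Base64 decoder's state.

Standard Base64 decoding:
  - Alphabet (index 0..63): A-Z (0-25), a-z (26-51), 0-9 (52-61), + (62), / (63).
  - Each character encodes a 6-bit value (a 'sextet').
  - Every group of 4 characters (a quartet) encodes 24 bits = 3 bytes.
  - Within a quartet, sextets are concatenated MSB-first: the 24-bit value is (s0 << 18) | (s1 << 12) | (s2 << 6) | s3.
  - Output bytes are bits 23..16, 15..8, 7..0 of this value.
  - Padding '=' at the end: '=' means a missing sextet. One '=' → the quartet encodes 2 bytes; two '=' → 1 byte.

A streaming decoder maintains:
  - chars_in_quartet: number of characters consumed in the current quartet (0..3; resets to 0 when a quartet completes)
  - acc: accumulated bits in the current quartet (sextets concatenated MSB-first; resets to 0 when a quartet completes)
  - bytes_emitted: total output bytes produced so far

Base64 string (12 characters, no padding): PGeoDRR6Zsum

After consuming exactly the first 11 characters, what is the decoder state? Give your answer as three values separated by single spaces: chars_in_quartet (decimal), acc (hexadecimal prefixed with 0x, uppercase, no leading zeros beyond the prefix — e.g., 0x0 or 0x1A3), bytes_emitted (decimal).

Answer: 3 0x19B2E 6

Derivation:
After char 0 ('P'=15): chars_in_quartet=1 acc=0xF bytes_emitted=0
After char 1 ('G'=6): chars_in_quartet=2 acc=0x3C6 bytes_emitted=0
After char 2 ('e'=30): chars_in_quartet=3 acc=0xF19E bytes_emitted=0
After char 3 ('o'=40): chars_in_quartet=4 acc=0x3C67A8 -> emit 3C 67 A8, reset; bytes_emitted=3
After char 4 ('D'=3): chars_in_quartet=1 acc=0x3 bytes_emitted=3
After char 5 ('R'=17): chars_in_quartet=2 acc=0xD1 bytes_emitted=3
After char 6 ('R'=17): chars_in_quartet=3 acc=0x3451 bytes_emitted=3
After char 7 ('6'=58): chars_in_quartet=4 acc=0xD147A -> emit 0D 14 7A, reset; bytes_emitted=6
After char 8 ('Z'=25): chars_in_quartet=1 acc=0x19 bytes_emitted=6
After char 9 ('s'=44): chars_in_quartet=2 acc=0x66C bytes_emitted=6
After char 10 ('u'=46): chars_in_quartet=3 acc=0x19B2E bytes_emitted=6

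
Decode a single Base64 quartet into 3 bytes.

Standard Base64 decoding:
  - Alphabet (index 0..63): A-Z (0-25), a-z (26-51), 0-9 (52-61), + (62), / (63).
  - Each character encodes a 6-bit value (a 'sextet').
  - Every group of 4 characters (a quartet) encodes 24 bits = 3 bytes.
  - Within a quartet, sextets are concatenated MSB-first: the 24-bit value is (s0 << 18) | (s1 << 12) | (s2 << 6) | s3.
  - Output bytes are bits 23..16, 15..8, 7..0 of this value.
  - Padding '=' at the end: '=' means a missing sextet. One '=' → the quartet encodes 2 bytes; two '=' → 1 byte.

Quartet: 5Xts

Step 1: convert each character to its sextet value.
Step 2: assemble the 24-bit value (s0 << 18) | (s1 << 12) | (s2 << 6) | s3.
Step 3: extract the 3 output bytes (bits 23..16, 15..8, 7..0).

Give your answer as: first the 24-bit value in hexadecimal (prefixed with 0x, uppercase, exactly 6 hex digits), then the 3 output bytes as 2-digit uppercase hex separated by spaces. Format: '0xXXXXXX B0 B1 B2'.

Answer: 0xE57B6C E5 7B 6C

Derivation:
Sextets: 5=57, X=23, t=45, s=44
24-bit: (57<<18) | (23<<12) | (45<<6) | 44
      = 0xE40000 | 0x017000 | 0x000B40 | 0x00002C
      = 0xE57B6C
Bytes: (v>>16)&0xFF=E5, (v>>8)&0xFF=7B, v&0xFF=6C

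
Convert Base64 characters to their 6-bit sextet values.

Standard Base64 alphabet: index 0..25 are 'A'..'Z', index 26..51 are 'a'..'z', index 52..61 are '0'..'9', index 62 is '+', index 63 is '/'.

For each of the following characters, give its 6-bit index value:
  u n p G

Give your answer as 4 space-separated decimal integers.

'u': a..z range, 26 + ord('u') − ord('a') = 46
'n': a..z range, 26 + ord('n') − ord('a') = 39
'p': a..z range, 26 + ord('p') − ord('a') = 41
'G': A..Z range, ord('G') − ord('A') = 6

Answer: 46 39 41 6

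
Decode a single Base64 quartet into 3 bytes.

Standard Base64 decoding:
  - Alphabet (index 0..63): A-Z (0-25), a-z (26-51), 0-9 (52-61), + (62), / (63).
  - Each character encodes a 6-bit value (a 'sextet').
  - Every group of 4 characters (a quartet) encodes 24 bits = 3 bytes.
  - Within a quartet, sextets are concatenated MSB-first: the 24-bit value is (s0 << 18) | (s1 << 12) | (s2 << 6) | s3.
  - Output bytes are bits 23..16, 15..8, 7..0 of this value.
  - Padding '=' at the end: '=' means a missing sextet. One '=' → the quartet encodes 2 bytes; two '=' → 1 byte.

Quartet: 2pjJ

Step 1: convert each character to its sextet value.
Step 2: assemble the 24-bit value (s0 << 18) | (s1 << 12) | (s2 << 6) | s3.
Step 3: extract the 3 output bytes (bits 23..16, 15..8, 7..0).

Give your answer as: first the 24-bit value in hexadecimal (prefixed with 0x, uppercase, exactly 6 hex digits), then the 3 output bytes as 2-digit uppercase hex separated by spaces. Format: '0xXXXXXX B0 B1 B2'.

Answer: 0xDA98C9 DA 98 C9

Derivation:
Sextets: 2=54, p=41, j=35, J=9
24-bit: (54<<18) | (41<<12) | (35<<6) | 9
      = 0xD80000 | 0x029000 | 0x0008C0 | 0x000009
      = 0xDA98C9
Bytes: (v>>16)&0xFF=DA, (v>>8)&0xFF=98, v&0xFF=C9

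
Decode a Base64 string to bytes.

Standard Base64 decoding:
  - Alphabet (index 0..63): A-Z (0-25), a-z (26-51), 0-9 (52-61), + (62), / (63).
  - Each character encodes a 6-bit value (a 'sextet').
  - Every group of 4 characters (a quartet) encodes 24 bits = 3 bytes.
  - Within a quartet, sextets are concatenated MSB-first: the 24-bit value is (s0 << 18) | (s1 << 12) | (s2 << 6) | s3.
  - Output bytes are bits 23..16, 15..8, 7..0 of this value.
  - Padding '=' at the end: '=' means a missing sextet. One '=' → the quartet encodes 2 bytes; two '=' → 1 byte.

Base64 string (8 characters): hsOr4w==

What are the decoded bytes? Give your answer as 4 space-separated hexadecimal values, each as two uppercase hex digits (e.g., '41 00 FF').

Answer: 86 C3 AB E3

Derivation:
After char 0 ('h'=33): chars_in_quartet=1 acc=0x21 bytes_emitted=0
After char 1 ('s'=44): chars_in_quartet=2 acc=0x86C bytes_emitted=0
After char 2 ('O'=14): chars_in_quartet=3 acc=0x21B0E bytes_emitted=0
After char 3 ('r'=43): chars_in_quartet=4 acc=0x86C3AB -> emit 86 C3 AB, reset; bytes_emitted=3
After char 4 ('4'=56): chars_in_quartet=1 acc=0x38 bytes_emitted=3
After char 5 ('w'=48): chars_in_quartet=2 acc=0xE30 bytes_emitted=3
Padding '==': partial quartet acc=0xE30 -> emit E3; bytes_emitted=4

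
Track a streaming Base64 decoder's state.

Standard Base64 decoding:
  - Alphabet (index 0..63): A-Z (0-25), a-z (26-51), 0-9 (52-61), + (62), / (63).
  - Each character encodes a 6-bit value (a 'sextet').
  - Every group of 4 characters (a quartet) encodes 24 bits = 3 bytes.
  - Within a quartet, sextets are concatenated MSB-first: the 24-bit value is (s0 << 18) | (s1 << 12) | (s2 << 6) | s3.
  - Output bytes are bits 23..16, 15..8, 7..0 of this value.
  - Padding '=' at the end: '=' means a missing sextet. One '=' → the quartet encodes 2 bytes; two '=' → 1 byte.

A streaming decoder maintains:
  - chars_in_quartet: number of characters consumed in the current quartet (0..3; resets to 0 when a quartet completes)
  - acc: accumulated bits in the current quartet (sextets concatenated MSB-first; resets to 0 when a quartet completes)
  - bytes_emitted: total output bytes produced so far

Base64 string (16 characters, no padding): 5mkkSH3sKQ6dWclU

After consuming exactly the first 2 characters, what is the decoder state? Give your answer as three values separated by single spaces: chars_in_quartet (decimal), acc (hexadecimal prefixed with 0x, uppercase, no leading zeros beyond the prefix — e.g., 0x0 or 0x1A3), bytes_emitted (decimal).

After char 0 ('5'=57): chars_in_quartet=1 acc=0x39 bytes_emitted=0
After char 1 ('m'=38): chars_in_quartet=2 acc=0xE66 bytes_emitted=0

Answer: 2 0xE66 0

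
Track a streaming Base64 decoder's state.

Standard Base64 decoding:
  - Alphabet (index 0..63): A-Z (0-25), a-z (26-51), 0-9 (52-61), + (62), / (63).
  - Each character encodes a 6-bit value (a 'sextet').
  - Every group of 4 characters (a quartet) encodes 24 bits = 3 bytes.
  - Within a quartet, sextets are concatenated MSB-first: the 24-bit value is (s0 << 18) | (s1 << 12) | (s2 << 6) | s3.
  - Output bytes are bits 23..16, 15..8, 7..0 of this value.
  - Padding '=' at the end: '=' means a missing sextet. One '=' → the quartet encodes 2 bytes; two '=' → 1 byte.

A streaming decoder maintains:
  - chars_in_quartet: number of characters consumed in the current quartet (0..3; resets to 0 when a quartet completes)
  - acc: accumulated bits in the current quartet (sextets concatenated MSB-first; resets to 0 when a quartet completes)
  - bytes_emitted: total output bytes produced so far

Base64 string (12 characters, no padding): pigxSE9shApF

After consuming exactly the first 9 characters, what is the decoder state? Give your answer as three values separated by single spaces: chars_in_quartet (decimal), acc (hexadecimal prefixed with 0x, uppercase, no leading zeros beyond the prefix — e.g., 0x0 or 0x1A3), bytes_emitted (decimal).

After char 0 ('p'=41): chars_in_quartet=1 acc=0x29 bytes_emitted=0
After char 1 ('i'=34): chars_in_quartet=2 acc=0xA62 bytes_emitted=0
After char 2 ('g'=32): chars_in_quartet=3 acc=0x298A0 bytes_emitted=0
After char 3 ('x'=49): chars_in_quartet=4 acc=0xA62831 -> emit A6 28 31, reset; bytes_emitted=3
After char 4 ('S'=18): chars_in_quartet=1 acc=0x12 bytes_emitted=3
After char 5 ('E'=4): chars_in_quartet=2 acc=0x484 bytes_emitted=3
After char 6 ('9'=61): chars_in_quartet=3 acc=0x1213D bytes_emitted=3
After char 7 ('s'=44): chars_in_quartet=4 acc=0x484F6C -> emit 48 4F 6C, reset; bytes_emitted=6
After char 8 ('h'=33): chars_in_quartet=1 acc=0x21 bytes_emitted=6

Answer: 1 0x21 6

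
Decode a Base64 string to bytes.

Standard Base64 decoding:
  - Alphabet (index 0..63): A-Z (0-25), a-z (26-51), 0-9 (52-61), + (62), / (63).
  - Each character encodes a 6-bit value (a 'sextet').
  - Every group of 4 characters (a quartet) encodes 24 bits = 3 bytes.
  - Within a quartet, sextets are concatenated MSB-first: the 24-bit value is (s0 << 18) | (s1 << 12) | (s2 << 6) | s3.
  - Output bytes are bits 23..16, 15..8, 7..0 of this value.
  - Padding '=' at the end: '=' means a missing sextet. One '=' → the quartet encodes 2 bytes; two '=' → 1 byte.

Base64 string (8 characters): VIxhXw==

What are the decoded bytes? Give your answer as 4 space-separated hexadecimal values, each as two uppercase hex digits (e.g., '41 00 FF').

After char 0 ('V'=21): chars_in_quartet=1 acc=0x15 bytes_emitted=0
After char 1 ('I'=8): chars_in_quartet=2 acc=0x548 bytes_emitted=0
After char 2 ('x'=49): chars_in_quartet=3 acc=0x15231 bytes_emitted=0
After char 3 ('h'=33): chars_in_quartet=4 acc=0x548C61 -> emit 54 8C 61, reset; bytes_emitted=3
After char 4 ('X'=23): chars_in_quartet=1 acc=0x17 bytes_emitted=3
After char 5 ('w'=48): chars_in_quartet=2 acc=0x5F0 bytes_emitted=3
Padding '==': partial quartet acc=0x5F0 -> emit 5F; bytes_emitted=4

Answer: 54 8C 61 5F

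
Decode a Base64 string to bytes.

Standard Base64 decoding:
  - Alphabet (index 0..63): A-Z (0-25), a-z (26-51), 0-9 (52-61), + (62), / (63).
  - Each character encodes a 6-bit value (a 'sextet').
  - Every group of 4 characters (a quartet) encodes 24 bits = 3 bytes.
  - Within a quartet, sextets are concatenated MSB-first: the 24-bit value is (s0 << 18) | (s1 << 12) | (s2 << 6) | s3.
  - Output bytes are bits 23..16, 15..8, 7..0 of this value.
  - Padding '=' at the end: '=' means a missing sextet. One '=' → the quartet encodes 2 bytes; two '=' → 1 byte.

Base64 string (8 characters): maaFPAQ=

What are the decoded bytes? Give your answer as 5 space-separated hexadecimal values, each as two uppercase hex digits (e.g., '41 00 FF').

Answer: 99 A6 85 3C 04

Derivation:
After char 0 ('m'=38): chars_in_quartet=1 acc=0x26 bytes_emitted=0
After char 1 ('a'=26): chars_in_quartet=2 acc=0x99A bytes_emitted=0
After char 2 ('a'=26): chars_in_quartet=3 acc=0x2669A bytes_emitted=0
After char 3 ('F'=5): chars_in_quartet=4 acc=0x99A685 -> emit 99 A6 85, reset; bytes_emitted=3
After char 4 ('P'=15): chars_in_quartet=1 acc=0xF bytes_emitted=3
After char 5 ('A'=0): chars_in_quartet=2 acc=0x3C0 bytes_emitted=3
After char 6 ('Q'=16): chars_in_quartet=3 acc=0xF010 bytes_emitted=3
Padding '=': partial quartet acc=0xF010 -> emit 3C 04; bytes_emitted=5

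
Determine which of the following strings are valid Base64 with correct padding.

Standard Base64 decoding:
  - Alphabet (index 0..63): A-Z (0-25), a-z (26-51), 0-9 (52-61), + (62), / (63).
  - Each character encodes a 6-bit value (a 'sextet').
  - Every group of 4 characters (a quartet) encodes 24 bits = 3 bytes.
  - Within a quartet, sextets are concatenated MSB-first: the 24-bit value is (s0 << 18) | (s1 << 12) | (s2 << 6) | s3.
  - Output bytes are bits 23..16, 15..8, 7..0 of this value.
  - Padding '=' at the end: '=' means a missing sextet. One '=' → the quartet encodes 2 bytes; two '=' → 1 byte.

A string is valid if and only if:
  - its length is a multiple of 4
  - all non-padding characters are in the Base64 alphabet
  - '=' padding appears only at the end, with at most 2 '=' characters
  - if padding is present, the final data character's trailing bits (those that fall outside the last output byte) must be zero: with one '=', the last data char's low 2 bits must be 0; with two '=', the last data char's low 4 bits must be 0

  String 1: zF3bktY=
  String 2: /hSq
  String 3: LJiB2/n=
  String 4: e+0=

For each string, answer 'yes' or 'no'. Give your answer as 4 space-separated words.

Answer: yes yes no yes

Derivation:
String 1: 'zF3bktY=' → valid
String 2: '/hSq' → valid
String 3: 'LJiB2/n=' → invalid (bad trailing bits)
String 4: 'e+0=' → valid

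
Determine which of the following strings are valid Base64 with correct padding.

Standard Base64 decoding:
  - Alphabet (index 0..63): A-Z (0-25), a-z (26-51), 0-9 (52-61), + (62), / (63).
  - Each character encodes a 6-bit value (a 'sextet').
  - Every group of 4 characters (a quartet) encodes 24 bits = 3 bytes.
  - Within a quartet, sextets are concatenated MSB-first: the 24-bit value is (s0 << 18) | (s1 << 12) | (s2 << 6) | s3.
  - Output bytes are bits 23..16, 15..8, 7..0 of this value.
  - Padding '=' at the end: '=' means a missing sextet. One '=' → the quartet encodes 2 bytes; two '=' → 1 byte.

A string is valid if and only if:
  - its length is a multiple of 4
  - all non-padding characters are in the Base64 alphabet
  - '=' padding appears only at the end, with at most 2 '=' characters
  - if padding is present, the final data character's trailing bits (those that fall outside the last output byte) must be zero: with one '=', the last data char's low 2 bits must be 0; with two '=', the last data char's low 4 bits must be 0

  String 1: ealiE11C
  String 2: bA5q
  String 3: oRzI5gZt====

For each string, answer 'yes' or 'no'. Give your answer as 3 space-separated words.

Answer: yes yes no

Derivation:
String 1: 'ealiE11C' → valid
String 2: 'bA5q' → valid
String 3: 'oRzI5gZt====' → invalid (4 pad chars (max 2))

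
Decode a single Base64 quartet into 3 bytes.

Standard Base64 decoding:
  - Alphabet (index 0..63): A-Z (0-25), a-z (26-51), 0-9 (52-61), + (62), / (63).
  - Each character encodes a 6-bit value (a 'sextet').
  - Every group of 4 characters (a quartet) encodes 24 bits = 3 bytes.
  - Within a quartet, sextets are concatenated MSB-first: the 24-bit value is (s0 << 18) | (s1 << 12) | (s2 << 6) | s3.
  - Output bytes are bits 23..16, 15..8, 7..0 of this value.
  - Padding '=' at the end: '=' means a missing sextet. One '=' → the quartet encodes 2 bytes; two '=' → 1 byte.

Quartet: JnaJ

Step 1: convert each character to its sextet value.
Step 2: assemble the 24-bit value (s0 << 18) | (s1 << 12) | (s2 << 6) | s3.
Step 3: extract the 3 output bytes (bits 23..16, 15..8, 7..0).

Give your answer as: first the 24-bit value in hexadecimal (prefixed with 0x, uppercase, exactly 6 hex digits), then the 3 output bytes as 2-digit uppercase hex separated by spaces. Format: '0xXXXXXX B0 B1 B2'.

Sextets: J=9, n=39, a=26, J=9
24-bit: (9<<18) | (39<<12) | (26<<6) | 9
      = 0x240000 | 0x027000 | 0x000680 | 0x000009
      = 0x267689
Bytes: (v>>16)&0xFF=26, (v>>8)&0xFF=76, v&0xFF=89

Answer: 0x267689 26 76 89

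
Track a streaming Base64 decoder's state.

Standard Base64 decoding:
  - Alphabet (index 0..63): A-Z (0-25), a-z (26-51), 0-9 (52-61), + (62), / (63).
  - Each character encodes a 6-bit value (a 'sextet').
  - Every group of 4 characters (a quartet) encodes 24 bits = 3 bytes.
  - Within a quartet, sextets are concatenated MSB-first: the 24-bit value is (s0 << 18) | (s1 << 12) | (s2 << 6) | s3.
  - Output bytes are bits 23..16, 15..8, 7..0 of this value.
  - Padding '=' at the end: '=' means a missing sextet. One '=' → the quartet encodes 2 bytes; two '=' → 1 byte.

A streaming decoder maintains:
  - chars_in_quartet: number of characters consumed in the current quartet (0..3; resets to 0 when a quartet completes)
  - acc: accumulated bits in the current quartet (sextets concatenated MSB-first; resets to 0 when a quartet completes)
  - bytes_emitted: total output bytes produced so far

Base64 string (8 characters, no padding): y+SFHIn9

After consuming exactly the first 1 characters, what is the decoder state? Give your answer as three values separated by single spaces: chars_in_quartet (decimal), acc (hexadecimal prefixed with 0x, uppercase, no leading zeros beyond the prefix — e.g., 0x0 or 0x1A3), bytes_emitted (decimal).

After char 0 ('y'=50): chars_in_quartet=1 acc=0x32 bytes_emitted=0

Answer: 1 0x32 0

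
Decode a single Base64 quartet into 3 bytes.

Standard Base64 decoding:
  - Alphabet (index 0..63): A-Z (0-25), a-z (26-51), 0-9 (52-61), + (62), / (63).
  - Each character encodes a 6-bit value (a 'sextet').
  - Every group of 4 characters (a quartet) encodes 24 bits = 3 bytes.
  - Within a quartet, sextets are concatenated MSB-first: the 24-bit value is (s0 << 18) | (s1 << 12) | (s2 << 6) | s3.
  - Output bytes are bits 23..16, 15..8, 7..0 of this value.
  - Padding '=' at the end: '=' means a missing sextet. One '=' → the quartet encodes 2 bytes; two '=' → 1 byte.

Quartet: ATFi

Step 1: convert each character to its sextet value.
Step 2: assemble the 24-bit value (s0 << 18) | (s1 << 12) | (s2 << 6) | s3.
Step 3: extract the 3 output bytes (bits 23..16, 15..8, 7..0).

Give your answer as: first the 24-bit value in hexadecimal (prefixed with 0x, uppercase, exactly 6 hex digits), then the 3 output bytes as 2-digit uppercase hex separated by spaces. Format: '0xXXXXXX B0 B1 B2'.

Answer: 0x013162 01 31 62

Derivation:
Sextets: A=0, T=19, F=5, i=34
24-bit: (0<<18) | (19<<12) | (5<<6) | 34
      = 0x000000 | 0x013000 | 0x000140 | 0x000022
      = 0x013162
Bytes: (v>>16)&0xFF=01, (v>>8)&0xFF=31, v&0xFF=62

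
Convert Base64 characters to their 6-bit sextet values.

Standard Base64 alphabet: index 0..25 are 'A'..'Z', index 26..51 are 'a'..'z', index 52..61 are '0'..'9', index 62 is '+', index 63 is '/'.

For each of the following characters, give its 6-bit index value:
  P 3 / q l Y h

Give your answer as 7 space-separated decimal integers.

Answer: 15 55 63 42 37 24 33

Derivation:
'P': A..Z range, ord('P') − ord('A') = 15
'3': 0..9 range, 52 + ord('3') − ord('0') = 55
'/': index 63
'q': a..z range, 26 + ord('q') − ord('a') = 42
'l': a..z range, 26 + ord('l') − ord('a') = 37
'Y': A..Z range, ord('Y') − ord('A') = 24
'h': a..z range, 26 + ord('h') − ord('a') = 33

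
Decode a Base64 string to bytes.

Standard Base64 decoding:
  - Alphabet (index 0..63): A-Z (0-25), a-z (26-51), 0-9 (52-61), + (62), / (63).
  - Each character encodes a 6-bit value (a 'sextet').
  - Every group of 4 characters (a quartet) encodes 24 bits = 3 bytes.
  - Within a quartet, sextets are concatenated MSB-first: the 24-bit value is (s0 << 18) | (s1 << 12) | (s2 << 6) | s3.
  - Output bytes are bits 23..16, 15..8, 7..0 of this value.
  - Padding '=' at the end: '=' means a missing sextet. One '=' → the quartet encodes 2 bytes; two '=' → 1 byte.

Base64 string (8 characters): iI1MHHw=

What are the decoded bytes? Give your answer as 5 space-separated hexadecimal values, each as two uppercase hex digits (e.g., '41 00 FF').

After char 0 ('i'=34): chars_in_quartet=1 acc=0x22 bytes_emitted=0
After char 1 ('I'=8): chars_in_quartet=2 acc=0x888 bytes_emitted=0
After char 2 ('1'=53): chars_in_quartet=3 acc=0x22235 bytes_emitted=0
After char 3 ('M'=12): chars_in_quartet=4 acc=0x888D4C -> emit 88 8D 4C, reset; bytes_emitted=3
After char 4 ('H'=7): chars_in_quartet=1 acc=0x7 bytes_emitted=3
After char 5 ('H'=7): chars_in_quartet=2 acc=0x1C7 bytes_emitted=3
After char 6 ('w'=48): chars_in_quartet=3 acc=0x71F0 bytes_emitted=3
Padding '=': partial quartet acc=0x71F0 -> emit 1C 7C; bytes_emitted=5

Answer: 88 8D 4C 1C 7C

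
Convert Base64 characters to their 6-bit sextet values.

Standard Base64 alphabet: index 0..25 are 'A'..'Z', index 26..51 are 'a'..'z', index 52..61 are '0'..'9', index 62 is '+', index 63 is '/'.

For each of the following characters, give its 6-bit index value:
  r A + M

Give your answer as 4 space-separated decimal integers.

Answer: 43 0 62 12

Derivation:
'r': a..z range, 26 + ord('r') − ord('a') = 43
'A': A..Z range, ord('A') − ord('A') = 0
'+': index 62
'M': A..Z range, ord('M') − ord('A') = 12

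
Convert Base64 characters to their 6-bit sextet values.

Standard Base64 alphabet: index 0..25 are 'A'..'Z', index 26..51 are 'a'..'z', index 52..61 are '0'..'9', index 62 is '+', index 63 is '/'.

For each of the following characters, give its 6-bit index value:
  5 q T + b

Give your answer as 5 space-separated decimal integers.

Answer: 57 42 19 62 27

Derivation:
'5': 0..9 range, 52 + ord('5') − ord('0') = 57
'q': a..z range, 26 + ord('q') − ord('a') = 42
'T': A..Z range, ord('T') − ord('A') = 19
'+': index 62
'b': a..z range, 26 + ord('b') − ord('a') = 27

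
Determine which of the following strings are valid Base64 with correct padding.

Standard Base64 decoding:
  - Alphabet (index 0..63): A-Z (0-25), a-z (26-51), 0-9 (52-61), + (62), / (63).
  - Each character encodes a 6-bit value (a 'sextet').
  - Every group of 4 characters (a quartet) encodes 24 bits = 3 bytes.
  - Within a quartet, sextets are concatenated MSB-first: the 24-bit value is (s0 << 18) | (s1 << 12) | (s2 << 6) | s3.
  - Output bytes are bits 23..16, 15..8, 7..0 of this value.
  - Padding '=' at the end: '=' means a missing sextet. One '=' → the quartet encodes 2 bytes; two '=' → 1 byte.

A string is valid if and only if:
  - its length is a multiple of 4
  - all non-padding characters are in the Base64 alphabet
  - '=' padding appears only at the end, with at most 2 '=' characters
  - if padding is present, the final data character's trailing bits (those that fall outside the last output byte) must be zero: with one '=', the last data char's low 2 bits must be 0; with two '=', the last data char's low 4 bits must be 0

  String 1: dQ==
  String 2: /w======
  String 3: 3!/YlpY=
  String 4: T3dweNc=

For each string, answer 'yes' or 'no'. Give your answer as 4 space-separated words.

String 1: 'dQ==' → valid
String 2: '/w======' → invalid (6 pad chars (max 2))
String 3: '3!/YlpY=' → invalid (bad char(s): ['!'])
String 4: 'T3dweNc=' → valid

Answer: yes no no yes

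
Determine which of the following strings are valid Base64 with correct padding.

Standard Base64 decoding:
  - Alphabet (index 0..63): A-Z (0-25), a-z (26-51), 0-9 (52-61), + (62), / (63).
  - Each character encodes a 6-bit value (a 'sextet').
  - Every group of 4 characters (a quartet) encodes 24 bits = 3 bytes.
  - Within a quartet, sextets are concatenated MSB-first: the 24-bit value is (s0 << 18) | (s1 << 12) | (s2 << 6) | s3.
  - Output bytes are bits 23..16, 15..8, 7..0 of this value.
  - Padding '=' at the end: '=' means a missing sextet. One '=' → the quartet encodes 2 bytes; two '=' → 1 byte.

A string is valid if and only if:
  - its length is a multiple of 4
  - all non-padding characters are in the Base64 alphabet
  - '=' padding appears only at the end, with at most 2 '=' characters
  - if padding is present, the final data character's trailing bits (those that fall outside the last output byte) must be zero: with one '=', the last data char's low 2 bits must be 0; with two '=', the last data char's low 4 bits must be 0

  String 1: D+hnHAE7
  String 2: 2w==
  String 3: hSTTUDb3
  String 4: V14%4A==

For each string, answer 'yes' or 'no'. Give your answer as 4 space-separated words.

Answer: yes yes yes no

Derivation:
String 1: 'D+hnHAE7' → valid
String 2: '2w==' → valid
String 3: 'hSTTUDb3' → valid
String 4: 'V14%4A==' → invalid (bad char(s): ['%'])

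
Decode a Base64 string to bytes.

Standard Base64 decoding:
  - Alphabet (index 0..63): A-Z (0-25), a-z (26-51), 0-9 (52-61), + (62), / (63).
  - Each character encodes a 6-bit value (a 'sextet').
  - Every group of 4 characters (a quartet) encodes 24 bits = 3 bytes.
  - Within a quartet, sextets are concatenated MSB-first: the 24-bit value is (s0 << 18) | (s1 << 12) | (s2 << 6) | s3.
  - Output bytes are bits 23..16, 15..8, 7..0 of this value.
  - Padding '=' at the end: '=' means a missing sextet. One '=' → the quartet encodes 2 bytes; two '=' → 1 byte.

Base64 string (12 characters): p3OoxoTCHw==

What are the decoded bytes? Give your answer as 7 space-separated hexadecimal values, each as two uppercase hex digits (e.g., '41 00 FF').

Answer: A7 73 A8 C6 84 C2 1F

Derivation:
After char 0 ('p'=41): chars_in_quartet=1 acc=0x29 bytes_emitted=0
After char 1 ('3'=55): chars_in_quartet=2 acc=0xA77 bytes_emitted=0
After char 2 ('O'=14): chars_in_quartet=3 acc=0x29DCE bytes_emitted=0
After char 3 ('o'=40): chars_in_quartet=4 acc=0xA773A8 -> emit A7 73 A8, reset; bytes_emitted=3
After char 4 ('x'=49): chars_in_quartet=1 acc=0x31 bytes_emitted=3
After char 5 ('o'=40): chars_in_quartet=2 acc=0xC68 bytes_emitted=3
After char 6 ('T'=19): chars_in_quartet=3 acc=0x31A13 bytes_emitted=3
After char 7 ('C'=2): chars_in_quartet=4 acc=0xC684C2 -> emit C6 84 C2, reset; bytes_emitted=6
After char 8 ('H'=7): chars_in_quartet=1 acc=0x7 bytes_emitted=6
After char 9 ('w'=48): chars_in_quartet=2 acc=0x1F0 bytes_emitted=6
Padding '==': partial quartet acc=0x1F0 -> emit 1F; bytes_emitted=7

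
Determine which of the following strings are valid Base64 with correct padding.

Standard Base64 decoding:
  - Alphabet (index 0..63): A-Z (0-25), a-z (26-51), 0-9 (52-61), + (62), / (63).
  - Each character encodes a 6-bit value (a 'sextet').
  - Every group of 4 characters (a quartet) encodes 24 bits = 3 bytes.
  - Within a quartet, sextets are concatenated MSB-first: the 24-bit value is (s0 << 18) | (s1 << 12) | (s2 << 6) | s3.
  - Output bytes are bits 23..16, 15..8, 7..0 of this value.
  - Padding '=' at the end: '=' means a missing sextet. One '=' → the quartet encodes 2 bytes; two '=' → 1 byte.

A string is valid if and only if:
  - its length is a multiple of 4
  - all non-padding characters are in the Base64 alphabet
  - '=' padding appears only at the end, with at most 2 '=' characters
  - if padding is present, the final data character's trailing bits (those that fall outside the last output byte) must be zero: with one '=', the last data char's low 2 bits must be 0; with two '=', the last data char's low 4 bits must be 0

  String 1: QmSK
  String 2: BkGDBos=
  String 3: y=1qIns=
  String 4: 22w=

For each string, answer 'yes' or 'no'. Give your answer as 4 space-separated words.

String 1: 'QmSK' → valid
String 2: 'BkGDBos=' → valid
String 3: 'y=1qIns=' → invalid (bad char(s): ['=']; '=' in middle)
String 4: '22w=' → valid

Answer: yes yes no yes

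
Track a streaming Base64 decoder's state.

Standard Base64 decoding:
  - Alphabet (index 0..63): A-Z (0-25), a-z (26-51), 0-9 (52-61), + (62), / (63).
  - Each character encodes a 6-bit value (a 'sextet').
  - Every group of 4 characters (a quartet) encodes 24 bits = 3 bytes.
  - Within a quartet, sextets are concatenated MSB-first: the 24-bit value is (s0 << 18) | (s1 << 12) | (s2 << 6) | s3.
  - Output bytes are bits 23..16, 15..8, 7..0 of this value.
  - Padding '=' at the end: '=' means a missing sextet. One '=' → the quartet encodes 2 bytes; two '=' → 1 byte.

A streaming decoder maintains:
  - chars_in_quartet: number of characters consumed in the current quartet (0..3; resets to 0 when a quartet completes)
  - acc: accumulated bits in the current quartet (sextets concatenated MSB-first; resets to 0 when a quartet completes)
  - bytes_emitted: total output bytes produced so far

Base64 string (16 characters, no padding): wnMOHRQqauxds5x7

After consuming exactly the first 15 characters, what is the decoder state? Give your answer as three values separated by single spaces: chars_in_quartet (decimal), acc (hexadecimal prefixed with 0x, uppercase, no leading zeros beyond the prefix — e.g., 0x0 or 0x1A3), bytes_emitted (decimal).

Answer: 3 0x2CE71 9

Derivation:
After char 0 ('w'=48): chars_in_quartet=1 acc=0x30 bytes_emitted=0
After char 1 ('n'=39): chars_in_quartet=2 acc=0xC27 bytes_emitted=0
After char 2 ('M'=12): chars_in_quartet=3 acc=0x309CC bytes_emitted=0
After char 3 ('O'=14): chars_in_quartet=4 acc=0xC2730E -> emit C2 73 0E, reset; bytes_emitted=3
After char 4 ('H'=7): chars_in_quartet=1 acc=0x7 bytes_emitted=3
After char 5 ('R'=17): chars_in_quartet=2 acc=0x1D1 bytes_emitted=3
After char 6 ('Q'=16): chars_in_quartet=3 acc=0x7450 bytes_emitted=3
After char 7 ('q'=42): chars_in_quartet=4 acc=0x1D142A -> emit 1D 14 2A, reset; bytes_emitted=6
After char 8 ('a'=26): chars_in_quartet=1 acc=0x1A bytes_emitted=6
After char 9 ('u'=46): chars_in_quartet=2 acc=0x6AE bytes_emitted=6
After char 10 ('x'=49): chars_in_quartet=3 acc=0x1ABB1 bytes_emitted=6
After char 11 ('d'=29): chars_in_quartet=4 acc=0x6AEC5D -> emit 6A EC 5D, reset; bytes_emitted=9
After char 12 ('s'=44): chars_in_quartet=1 acc=0x2C bytes_emitted=9
After char 13 ('5'=57): chars_in_quartet=2 acc=0xB39 bytes_emitted=9
After char 14 ('x'=49): chars_in_quartet=3 acc=0x2CE71 bytes_emitted=9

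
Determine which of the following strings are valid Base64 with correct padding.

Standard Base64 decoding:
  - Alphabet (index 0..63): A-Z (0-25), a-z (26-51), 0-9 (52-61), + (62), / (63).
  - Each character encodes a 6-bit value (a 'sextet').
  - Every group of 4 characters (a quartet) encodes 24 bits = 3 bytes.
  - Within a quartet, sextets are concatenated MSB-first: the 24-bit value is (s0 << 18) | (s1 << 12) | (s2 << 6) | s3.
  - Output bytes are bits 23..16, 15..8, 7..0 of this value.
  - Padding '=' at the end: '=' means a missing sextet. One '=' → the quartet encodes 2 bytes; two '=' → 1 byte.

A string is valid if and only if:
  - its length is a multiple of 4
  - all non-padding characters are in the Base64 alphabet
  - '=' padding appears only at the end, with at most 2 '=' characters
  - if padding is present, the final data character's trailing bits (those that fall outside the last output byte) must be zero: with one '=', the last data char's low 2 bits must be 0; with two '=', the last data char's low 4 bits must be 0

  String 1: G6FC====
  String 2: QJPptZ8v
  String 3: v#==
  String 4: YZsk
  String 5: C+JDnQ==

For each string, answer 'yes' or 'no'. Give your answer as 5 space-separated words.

Answer: no yes no yes yes

Derivation:
String 1: 'G6FC====' → invalid (4 pad chars (max 2))
String 2: 'QJPptZ8v' → valid
String 3: 'v#==' → invalid (bad char(s): ['#'])
String 4: 'YZsk' → valid
String 5: 'C+JDnQ==' → valid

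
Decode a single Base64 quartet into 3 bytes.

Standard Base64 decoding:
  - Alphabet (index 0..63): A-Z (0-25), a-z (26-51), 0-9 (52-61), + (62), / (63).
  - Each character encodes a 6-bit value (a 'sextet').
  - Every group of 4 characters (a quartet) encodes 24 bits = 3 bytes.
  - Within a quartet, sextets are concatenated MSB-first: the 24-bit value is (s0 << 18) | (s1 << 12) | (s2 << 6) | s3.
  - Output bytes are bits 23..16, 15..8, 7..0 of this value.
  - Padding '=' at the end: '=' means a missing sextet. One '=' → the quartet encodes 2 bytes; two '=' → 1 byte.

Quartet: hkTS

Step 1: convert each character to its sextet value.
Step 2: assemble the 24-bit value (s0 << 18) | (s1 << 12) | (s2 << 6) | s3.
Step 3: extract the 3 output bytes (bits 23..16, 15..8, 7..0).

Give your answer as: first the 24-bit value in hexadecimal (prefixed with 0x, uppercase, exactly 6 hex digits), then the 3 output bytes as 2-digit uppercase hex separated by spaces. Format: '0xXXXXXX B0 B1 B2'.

Sextets: h=33, k=36, T=19, S=18
24-bit: (33<<18) | (36<<12) | (19<<6) | 18
      = 0x840000 | 0x024000 | 0x0004C0 | 0x000012
      = 0x8644D2
Bytes: (v>>16)&0xFF=86, (v>>8)&0xFF=44, v&0xFF=D2

Answer: 0x8644D2 86 44 D2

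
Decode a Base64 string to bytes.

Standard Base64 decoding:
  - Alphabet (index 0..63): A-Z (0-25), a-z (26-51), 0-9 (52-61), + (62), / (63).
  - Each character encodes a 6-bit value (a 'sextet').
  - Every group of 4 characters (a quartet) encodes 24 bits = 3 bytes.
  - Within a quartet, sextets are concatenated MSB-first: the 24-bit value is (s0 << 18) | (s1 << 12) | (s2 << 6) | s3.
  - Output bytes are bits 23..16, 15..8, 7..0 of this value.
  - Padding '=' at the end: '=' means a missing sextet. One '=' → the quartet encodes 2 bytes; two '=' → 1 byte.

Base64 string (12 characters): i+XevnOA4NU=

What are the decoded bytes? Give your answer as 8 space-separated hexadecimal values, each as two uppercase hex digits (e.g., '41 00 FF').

Answer: 8B E5 DE BE 73 80 E0 D5

Derivation:
After char 0 ('i'=34): chars_in_quartet=1 acc=0x22 bytes_emitted=0
After char 1 ('+'=62): chars_in_quartet=2 acc=0x8BE bytes_emitted=0
After char 2 ('X'=23): chars_in_quartet=3 acc=0x22F97 bytes_emitted=0
After char 3 ('e'=30): chars_in_quartet=4 acc=0x8BE5DE -> emit 8B E5 DE, reset; bytes_emitted=3
After char 4 ('v'=47): chars_in_quartet=1 acc=0x2F bytes_emitted=3
After char 5 ('n'=39): chars_in_quartet=2 acc=0xBE7 bytes_emitted=3
After char 6 ('O'=14): chars_in_quartet=3 acc=0x2F9CE bytes_emitted=3
After char 7 ('A'=0): chars_in_quartet=4 acc=0xBE7380 -> emit BE 73 80, reset; bytes_emitted=6
After char 8 ('4'=56): chars_in_quartet=1 acc=0x38 bytes_emitted=6
After char 9 ('N'=13): chars_in_quartet=2 acc=0xE0D bytes_emitted=6
After char 10 ('U'=20): chars_in_quartet=3 acc=0x38354 bytes_emitted=6
Padding '=': partial quartet acc=0x38354 -> emit E0 D5; bytes_emitted=8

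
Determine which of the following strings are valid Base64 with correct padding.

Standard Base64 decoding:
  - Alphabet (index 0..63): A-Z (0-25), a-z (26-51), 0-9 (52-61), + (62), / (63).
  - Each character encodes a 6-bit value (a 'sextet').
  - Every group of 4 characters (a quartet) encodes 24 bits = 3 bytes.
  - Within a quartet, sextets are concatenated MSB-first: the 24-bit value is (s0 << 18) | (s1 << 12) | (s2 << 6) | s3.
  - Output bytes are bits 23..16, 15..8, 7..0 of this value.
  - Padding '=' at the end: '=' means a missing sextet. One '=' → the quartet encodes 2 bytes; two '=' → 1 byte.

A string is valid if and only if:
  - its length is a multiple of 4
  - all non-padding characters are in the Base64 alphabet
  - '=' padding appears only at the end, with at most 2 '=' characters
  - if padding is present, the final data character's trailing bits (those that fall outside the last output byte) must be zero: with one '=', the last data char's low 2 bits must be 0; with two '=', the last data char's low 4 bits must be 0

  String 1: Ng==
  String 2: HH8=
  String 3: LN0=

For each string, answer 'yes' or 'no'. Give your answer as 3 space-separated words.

String 1: 'Ng==' → valid
String 2: 'HH8=' → valid
String 3: 'LN0=' → valid

Answer: yes yes yes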